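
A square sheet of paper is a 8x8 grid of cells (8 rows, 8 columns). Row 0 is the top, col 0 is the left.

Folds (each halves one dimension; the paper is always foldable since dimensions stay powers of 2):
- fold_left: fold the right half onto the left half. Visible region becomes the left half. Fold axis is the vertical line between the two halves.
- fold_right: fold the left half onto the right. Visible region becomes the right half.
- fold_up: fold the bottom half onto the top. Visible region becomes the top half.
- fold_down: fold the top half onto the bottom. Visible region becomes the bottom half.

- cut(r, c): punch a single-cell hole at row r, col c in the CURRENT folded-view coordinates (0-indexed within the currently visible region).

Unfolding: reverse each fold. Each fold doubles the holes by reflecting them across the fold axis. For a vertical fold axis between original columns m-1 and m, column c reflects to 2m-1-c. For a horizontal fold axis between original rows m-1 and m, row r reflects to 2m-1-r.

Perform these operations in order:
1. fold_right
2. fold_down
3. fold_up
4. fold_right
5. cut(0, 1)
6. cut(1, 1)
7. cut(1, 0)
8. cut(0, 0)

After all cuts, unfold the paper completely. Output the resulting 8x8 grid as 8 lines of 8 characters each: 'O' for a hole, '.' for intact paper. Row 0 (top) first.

Op 1 fold_right: fold axis v@4; visible region now rows[0,8) x cols[4,8) = 8x4
Op 2 fold_down: fold axis h@4; visible region now rows[4,8) x cols[4,8) = 4x4
Op 3 fold_up: fold axis h@6; visible region now rows[4,6) x cols[4,8) = 2x4
Op 4 fold_right: fold axis v@6; visible region now rows[4,6) x cols[6,8) = 2x2
Op 5 cut(0, 1): punch at orig (4,7); cuts so far [(4, 7)]; region rows[4,6) x cols[6,8) = 2x2
Op 6 cut(1, 1): punch at orig (5,7); cuts so far [(4, 7), (5, 7)]; region rows[4,6) x cols[6,8) = 2x2
Op 7 cut(1, 0): punch at orig (5,6); cuts so far [(4, 7), (5, 6), (5, 7)]; region rows[4,6) x cols[6,8) = 2x2
Op 8 cut(0, 0): punch at orig (4,6); cuts so far [(4, 6), (4, 7), (5, 6), (5, 7)]; region rows[4,6) x cols[6,8) = 2x2
Unfold 1 (reflect across v@6): 8 holes -> [(4, 4), (4, 5), (4, 6), (4, 7), (5, 4), (5, 5), (5, 6), (5, 7)]
Unfold 2 (reflect across h@6): 16 holes -> [(4, 4), (4, 5), (4, 6), (4, 7), (5, 4), (5, 5), (5, 6), (5, 7), (6, 4), (6, 5), (6, 6), (6, 7), (7, 4), (7, 5), (7, 6), (7, 7)]
Unfold 3 (reflect across h@4): 32 holes -> [(0, 4), (0, 5), (0, 6), (0, 7), (1, 4), (1, 5), (1, 6), (1, 7), (2, 4), (2, 5), (2, 6), (2, 7), (3, 4), (3, 5), (3, 6), (3, 7), (4, 4), (4, 5), (4, 6), (4, 7), (5, 4), (5, 5), (5, 6), (5, 7), (6, 4), (6, 5), (6, 6), (6, 7), (7, 4), (7, 5), (7, 6), (7, 7)]
Unfold 4 (reflect across v@4): 64 holes -> [(0, 0), (0, 1), (0, 2), (0, 3), (0, 4), (0, 5), (0, 6), (0, 7), (1, 0), (1, 1), (1, 2), (1, 3), (1, 4), (1, 5), (1, 6), (1, 7), (2, 0), (2, 1), (2, 2), (2, 3), (2, 4), (2, 5), (2, 6), (2, 7), (3, 0), (3, 1), (3, 2), (3, 3), (3, 4), (3, 5), (3, 6), (3, 7), (4, 0), (4, 1), (4, 2), (4, 3), (4, 4), (4, 5), (4, 6), (4, 7), (5, 0), (5, 1), (5, 2), (5, 3), (5, 4), (5, 5), (5, 6), (5, 7), (6, 0), (6, 1), (6, 2), (6, 3), (6, 4), (6, 5), (6, 6), (6, 7), (7, 0), (7, 1), (7, 2), (7, 3), (7, 4), (7, 5), (7, 6), (7, 7)]

Answer: OOOOOOOO
OOOOOOOO
OOOOOOOO
OOOOOOOO
OOOOOOOO
OOOOOOOO
OOOOOOOO
OOOOOOOO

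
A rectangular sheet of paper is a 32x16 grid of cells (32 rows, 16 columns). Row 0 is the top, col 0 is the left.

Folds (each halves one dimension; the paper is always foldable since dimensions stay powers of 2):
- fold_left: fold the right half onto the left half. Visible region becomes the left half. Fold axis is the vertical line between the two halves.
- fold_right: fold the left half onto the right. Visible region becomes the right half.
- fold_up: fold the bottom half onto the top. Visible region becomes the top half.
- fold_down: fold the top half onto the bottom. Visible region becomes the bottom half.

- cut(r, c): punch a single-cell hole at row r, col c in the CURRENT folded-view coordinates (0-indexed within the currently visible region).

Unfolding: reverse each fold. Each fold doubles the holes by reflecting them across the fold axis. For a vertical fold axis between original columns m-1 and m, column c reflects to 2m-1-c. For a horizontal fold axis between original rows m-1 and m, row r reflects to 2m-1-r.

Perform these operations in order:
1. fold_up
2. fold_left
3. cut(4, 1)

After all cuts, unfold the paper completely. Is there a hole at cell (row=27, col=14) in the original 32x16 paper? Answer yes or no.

Answer: yes

Derivation:
Op 1 fold_up: fold axis h@16; visible region now rows[0,16) x cols[0,16) = 16x16
Op 2 fold_left: fold axis v@8; visible region now rows[0,16) x cols[0,8) = 16x8
Op 3 cut(4, 1): punch at orig (4,1); cuts so far [(4, 1)]; region rows[0,16) x cols[0,8) = 16x8
Unfold 1 (reflect across v@8): 2 holes -> [(4, 1), (4, 14)]
Unfold 2 (reflect across h@16): 4 holes -> [(4, 1), (4, 14), (27, 1), (27, 14)]
Holes: [(4, 1), (4, 14), (27, 1), (27, 14)]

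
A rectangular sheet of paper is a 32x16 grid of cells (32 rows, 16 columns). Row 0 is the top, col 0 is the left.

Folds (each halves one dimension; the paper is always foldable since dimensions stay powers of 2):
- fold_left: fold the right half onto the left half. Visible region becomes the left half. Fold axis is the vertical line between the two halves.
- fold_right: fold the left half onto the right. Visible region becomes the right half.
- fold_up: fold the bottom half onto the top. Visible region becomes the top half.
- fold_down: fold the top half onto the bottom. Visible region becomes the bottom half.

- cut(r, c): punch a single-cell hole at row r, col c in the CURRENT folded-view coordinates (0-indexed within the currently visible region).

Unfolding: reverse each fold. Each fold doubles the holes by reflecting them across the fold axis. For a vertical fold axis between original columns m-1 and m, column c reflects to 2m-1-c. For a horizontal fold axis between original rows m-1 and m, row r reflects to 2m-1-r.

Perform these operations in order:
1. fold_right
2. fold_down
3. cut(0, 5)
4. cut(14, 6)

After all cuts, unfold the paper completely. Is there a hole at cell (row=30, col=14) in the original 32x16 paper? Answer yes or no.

Answer: yes

Derivation:
Op 1 fold_right: fold axis v@8; visible region now rows[0,32) x cols[8,16) = 32x8
Op 2 fold_down: fold axis h@16; visible region now rows[16,32) x cols[8,16) = 16x8
Op 3 cut(0, 5): punch at orig (16,13); cuts so far [(16, 13)]; region rows[16,32) x cols[8,16) = 16x8
Op 4 cut(14, 6): punch at orig (30,14); cuts so far [(16, 13), (30, 14)]; region rows[16,32) x cols[8,16) = 16x8
Unfold 1 (reflect across h@16): 4 holes -> [(1, 14), (15, 13), (16, 13), (30, 14)]
Unfold 2 (reflect across v@8): 8 holes -> [(1, 1), (1, 14), (15, 2), (15, 13), (16, 2), (16, 13), (30, 1), (30, 14)]
Holes: [(1, 1), (1, 14), (15, 2), (15, 13), (16, 2), (16, 13), (30, 1), (30, 14)]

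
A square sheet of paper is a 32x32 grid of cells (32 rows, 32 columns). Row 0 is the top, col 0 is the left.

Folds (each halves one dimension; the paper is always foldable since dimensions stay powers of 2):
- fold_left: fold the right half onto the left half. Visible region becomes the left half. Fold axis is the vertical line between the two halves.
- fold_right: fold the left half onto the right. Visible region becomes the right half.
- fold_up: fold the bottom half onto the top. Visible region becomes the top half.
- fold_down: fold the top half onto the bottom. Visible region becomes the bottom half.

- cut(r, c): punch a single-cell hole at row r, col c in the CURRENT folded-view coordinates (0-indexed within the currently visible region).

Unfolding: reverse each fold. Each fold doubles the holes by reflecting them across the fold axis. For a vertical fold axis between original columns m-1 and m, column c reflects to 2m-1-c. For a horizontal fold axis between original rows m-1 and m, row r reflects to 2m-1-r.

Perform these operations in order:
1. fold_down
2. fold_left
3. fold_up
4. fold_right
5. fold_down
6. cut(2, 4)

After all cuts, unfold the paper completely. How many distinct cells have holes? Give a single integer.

Answer: 32

Derivation:
Op 1 fold_down: fold axis h@16; visible region now rows[16,32) x cols[0,32) = 16x32
Op 2 fold_left: fold axis v@16; visible region now rows[16,32) x cols[0,16) = 16x16
Op 3 fold_up: fold axis h@24; visible region now rows[16,24) x cols[0,16) = 8x16
Op 4 fold_right: fold axis v@8; visible region now rows[16,24) x cols[8,16) = 8x8
Op 5 fold_down: fold axis h@20; visible region now rows[20,24) x cols[8,16) = 4x8
Op 6 cut(2, 4): punch at orig (22,12); cuts so far [(22, 12)]; region rows[20,24) x cols[8,16) = 4x8
Unfold 1 (reflect across h@20): 2 holes -> [(17, 12), (22, 12)]
Unfold 2 (reflect across v@8): 4 holes -> [(17, 3), (17, 12), (22, 3), (22, 12)]
Unfold 3 (reflect across h@24): 8 holes -> [(17, 3), (17, 12), (22, 3), (22, 12), (25, 3), (25, 12), (30, 3), (30, 12)]
Unfold 4 (reflect across v@16): 16 holes -> [(17, 3), (17, 12), (17, 19), (17, 28), (22, 3), (22, 12), (22, 19), (22, 28), (25, 3), (25, 12), (25, 19), (25, 28), (30, 3), (30, 12), (30, 19), (30, 28)]
Unfold 5 (reflect across h@16): 32 holes -> [(1, 3), (1, 12), (1, 19), (1, 28), (6, 3), (6, 12), (6, 19), (6, 28), (9, 3), (9, 12), (9, 19), (9, 28), (14, 3), (14, 12), (14, 19), (14, 28), (17, 3), (17, 12), (17, 19), (17, 28), (22, 3), (22, 12), (22, 19), (22, 28), (25, 3), (25, 12), (25, 19), (25, 28), (30, 3), (30, 12), (30, 19), (30, 28)]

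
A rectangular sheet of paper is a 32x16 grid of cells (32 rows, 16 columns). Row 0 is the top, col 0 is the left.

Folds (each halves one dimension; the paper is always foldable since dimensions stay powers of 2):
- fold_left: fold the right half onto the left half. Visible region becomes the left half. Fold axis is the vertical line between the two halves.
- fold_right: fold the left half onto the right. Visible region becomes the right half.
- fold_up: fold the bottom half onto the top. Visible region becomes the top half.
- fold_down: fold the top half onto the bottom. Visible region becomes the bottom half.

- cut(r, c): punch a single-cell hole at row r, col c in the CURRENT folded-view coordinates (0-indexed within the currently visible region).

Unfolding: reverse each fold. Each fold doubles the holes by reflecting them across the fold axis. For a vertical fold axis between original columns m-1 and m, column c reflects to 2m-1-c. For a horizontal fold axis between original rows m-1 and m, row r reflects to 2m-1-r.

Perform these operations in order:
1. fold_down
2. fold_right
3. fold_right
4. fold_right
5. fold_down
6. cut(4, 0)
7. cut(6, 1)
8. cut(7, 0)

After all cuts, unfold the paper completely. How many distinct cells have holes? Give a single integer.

Answer: 96

Derivation:
Op 1 fold_down: fold axis h@16; visible region now rows[16,32) x cols[0,16) = 16x16
Op 2 fold_right: fold axis v@8; visible region now rows[16,32) x cols[8,16) = 16x8
Op 3 fold_right: fold axis v@12; visible region now rows[16,32) x cols[12,16) = 16x4
Op 4 fold_right: fold axis v@14; visible region now rows[16,32) x cols[14,16) = 16x2
Op 5 fold_down: fold axis h@24; visible region now rows[24,32) x cols[14,16) = 8x2
Op 6 cut(4, 0): punch at orig (28,14); cuts so far [(28, 14)]; region rows[24,32) x cols[14,16) = 8x2
Op 7 cut(6, 1): punch at orig (30,15); cuts so far [(28, 14), (30, 15)]; region rows[24,32) x cols[14,16) = 8x2
Op 8 cut(7, 0): punch at orig (31,14); cuts so far [(28, 14), (30, 15), (31, 14)]; region rows[24,32) x cols[14,16) = 8x2
Unfold 1 (reflect across h@24): 6 holes -> [(16, 14), (17, 15), (19, 14), (28, 14), (30, 15), (31, 14)]
Unfold 2 (reflect across v@14): 12 holes -> [(16, 13), (16, 14), (17, 12), (17, 15), (19, 13), (19, 14), (28, 13), (28, 14), (30, 12), (30, 15), (31, 13), (31, 14)]
Unfold 3 (reflect across v@12): 24 holes -> [(16, 9), (16, 10), (16, 13), (16, 14), (17, 8), (17, 11), (17, 12), (17, 15), (19, 9), (19, 10), (19, 13), (19, 14), (28, 9), (28, 10), (28, 13), (28, 14), (30, 8), (30, 11), (30, 12), (30, 15), (31, 9), (31, 10), (31, 13), (31, 14)]
Unfold 4 (reflect across v@8): 48 holes -> [(16, 1), (16, 2), (16, 5), (16, 6), (16, 9), (16, 10), (16, 13), (16, 14), (17, 0), (17, 3), (17, 4), (17, 7), (17, 8), (17, 11), (17, 12), (17, 15), (19, 1), (19, 2), (19, 5), (19, 6), (19, 9), (19, 10), (19, 13), (19, 14), (28, 1), (28, 2), (28, 5), (28, 6), (28, 9), (28, 10), (28, 13), (28, 14), (30, 0), (30, 3), (30, 4), (30, 7), (30, 8), (30, 11), (30, 12), (30, 15), (31, 1), (31, 2), (31, 5), (31, 6), (31, 9), (31, 10), (31, 13), (31, 14)]
Unfold 5 (reflect across h@16): 96 holes -> [(0, 1), (0, 2), (0, 5), (0, 6), (0, 9), (0, 10), (0, 13), (0, 14), (1, 0), (1, 3), (1, 4), (1, 7), (1, 8), (1, 11), (1, 12), (1, 15), (3, 1), (3, 2), (3, 5), (3, 6), (3, 9), (3, 10), (3, 13), (3, 14), (12, 1), (12, 2), (12, 5), (12, 6), (12, 9), (12, 10), (12, 13), (12, 14), (14, 0), (14, 3), (14, 4), (14, 7), (14, 8), (14, 11), (14, 12), (14, 15), (15, 1), (15, 2), (15, 5), (15, 6), (15, 9), (15, 10), (15, 13), (15, 14), (16, 1), (16, 2), (16, 5), (16, 6), (16, 9), (16, 10), (16, 13), (16, 14), (17, 0), (17, 3), (17, 4), (17, 7), (17, 8), (17, 11), (17, 12), (17, 15), (19, 1), (19, 2), (19, 5), (19, 6), (19, 9), (19, 10), (19, 13), (19, 14), (28, 1), (28, 2), (28, 5), (28, 6), (28, 9), (28, 10), (28, 13), (28, 14), (30, 0), (30, 3), (30, 4), (30, 7), (30, 8), (30, 11), (30, 12), (30, 15), (31, 1), (31, 2), (31, 5), (31, 6), (31, 9), (31, 10), (31, 13), (31, 14)]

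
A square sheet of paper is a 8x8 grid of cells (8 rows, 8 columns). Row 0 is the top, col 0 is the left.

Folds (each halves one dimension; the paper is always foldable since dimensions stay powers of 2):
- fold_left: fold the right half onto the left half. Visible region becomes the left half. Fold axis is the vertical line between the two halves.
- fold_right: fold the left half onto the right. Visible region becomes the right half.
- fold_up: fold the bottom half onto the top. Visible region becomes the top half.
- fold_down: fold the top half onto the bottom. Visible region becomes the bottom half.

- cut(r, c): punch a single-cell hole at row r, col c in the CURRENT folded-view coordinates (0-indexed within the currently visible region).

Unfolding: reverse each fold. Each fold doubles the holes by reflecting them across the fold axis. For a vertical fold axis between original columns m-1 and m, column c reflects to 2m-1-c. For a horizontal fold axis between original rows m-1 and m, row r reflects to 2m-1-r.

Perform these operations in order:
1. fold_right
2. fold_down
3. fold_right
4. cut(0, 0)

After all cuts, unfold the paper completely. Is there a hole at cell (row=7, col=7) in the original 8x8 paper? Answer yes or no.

Op 1 fold_right: fold axis v@4; visible region now rows[0,8) x cols[4,8) = 8x4
Op 2 fold_down: fold axis h@4; visible region now rows[4,8) x cols[4,8) = 4x4
Op 3 fold_right: fold axis v@6; visible region now rows[4,8) x cols[6,8) = 4x2
Op 4 cut(0, 0): punch at orig (4,6); cuts so far [(4, 6)]; region rows[4,8) x cols[6,8) = 4x2
Unfold 1 (reflect across v@6): 2 holes -> [(4, 5), (4, 6)]
Unfold 2 (reflect across h@4): 4 holes -> [(3, 5), (3, 6), (4, 5), (4, 6)]
Unfold 3 (reflect across v@4): 8 holes -> [(3, 1), (3, 2), (3, 5), (3, 6), (4, 1), (4, 2), (4, 5), (4, 6)]
Holes: [(3, 1), (3, 2), (3, 5), (3, 6), (4, 1), (4, 2), (4, 5), (4, 6)]

Answer: no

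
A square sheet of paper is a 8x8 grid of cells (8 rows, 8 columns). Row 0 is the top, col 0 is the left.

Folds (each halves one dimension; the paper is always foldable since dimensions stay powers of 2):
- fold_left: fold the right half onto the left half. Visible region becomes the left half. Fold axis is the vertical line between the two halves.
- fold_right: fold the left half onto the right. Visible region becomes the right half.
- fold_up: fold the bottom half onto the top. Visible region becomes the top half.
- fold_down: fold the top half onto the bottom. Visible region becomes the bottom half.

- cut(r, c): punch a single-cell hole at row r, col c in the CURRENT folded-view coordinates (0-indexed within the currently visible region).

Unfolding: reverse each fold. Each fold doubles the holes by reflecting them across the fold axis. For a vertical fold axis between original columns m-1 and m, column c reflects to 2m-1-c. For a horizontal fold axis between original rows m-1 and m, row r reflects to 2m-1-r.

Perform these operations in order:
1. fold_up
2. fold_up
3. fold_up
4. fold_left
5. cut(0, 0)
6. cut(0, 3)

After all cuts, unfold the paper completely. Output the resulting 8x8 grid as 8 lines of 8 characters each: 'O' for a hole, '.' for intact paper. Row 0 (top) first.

Answer: O..OO..O
O..OO..O
O..OO..O
O..OO..O
O..OO..O
O..OO..O
O..OO..O
O..OO..O

Derivation:
Op 1 fold_up: fold axis h@4; visible region now rows[0,4) x cols[0,8) = 4x8
Op 2 fold_up: fold axis h@2; visible region now rows[0,2) x cols[0,8) = 2x8
Op 3 fold_up: fold axis h@1; visible region now rows[0,1) x cols[0,8) = 1x8
Op 4 fold_left: fold axis v@4; visible region now rows[0,1) x cols[0,4) = 1x4
Op 5 cut(0, 0): punch at orig (0,0); cuts so far [(0, 0)]; region rows[0,1) x cols[0,4) = 1x4
Op 6 cut(0, 3): punch at orig (0,3); cuts so far [(0, 0), (0, 3)]; region rows[0,1) x cols[0,4) = 1x4
Unfold 1 (reflect across v@4): 4 holes -> [(0, 0), (0, 3), (0, 4), (0, 7)]
Unfold 2 (reflect across h@1): 8 holes -> [(0, 0), (0, 3), (0, 4), (0, 7), (1, 0), (1, 3), (1, 4), (1, 7)]
Unfold 3 (reflect across h@2): 16 holes -> [(0, 0), (0, 3), (0, 4), (0, 7), (1, 0), (1, 3), (1, 4), (1, 7), (2, 0), (2, 3), (2, 4), (2, 7), (3, 0), (3, 3), (3, 4), (3, 7)]
Unfold 4 (reflect across h@4): 32 holes -> [(0, 0), (0, 3), (0, 4), (0, 7), (1, 0), (1, 3), (1, 4), (1, 7), (2, 0), (2, 3), (2, 4), (2, 7), (3, 0), (3, 3), (3, 4), (3, 7), (4, 0), (4, 3), (4, 4), (4, 7), (5, 0), (5, 3), (5, 4), (5, 7), (6, 0), (6, 3), (6, 4), (6, 7), (7, 0), (7, 3), (7, 4), (7, 7)]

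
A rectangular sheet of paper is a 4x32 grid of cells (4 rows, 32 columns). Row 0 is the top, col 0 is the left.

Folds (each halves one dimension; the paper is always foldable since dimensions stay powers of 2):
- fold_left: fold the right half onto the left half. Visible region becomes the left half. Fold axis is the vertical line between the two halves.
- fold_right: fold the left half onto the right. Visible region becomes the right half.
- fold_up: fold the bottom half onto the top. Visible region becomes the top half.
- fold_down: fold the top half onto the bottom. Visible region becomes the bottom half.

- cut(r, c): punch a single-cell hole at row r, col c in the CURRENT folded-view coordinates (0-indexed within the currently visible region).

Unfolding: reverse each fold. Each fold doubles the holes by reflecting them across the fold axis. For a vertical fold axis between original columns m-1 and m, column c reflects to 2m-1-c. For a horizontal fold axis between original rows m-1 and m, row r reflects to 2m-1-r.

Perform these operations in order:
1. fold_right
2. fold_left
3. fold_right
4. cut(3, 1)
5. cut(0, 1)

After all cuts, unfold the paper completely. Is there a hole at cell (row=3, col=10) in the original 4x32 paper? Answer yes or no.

Answer: yes

Derivation:
Op 1 fold_right: fold axis v@16; visible region now rows[0,4) x cols[16,32) = 4x16
Op 2 fold_left: fold axis v@24; visible region now rows[0,4) x cols[16,24) = 4x8
Op 3 fold_right: fold axis v@20; visible region now rows[0,4) x cols[20,24) = 4x4
Op 4 cut(3, 1): punch at orig (3,21); cuts so far [(3, 21)]; region rows[0,4) x cols[20,24) = 4x4
Op 5 cut(0, 1): punch at orig (0,21); cuts so far [(0, 21), (3, 21)]; region rows[0,4) x cols[20,24) = 4x4
Unfold 1 (reflect across v@20): 4 holes -> [(0, 18), (0, 21), (3, 18), (3, 21)]
Unfold 2 (reflect across v@24): 8 holes -> [(0, 18), (0, 21), (0, 26), (0, 29), (3, 18), (3, 21), (3, 26), (3, 29)]
Unfold 3 (reflect across v@16): 16 holes -> [(0, 2), (0, 5), (0, 10), (0, 13), (0, 18), (0, 21), (0, 26), (0, 29), (3, 2), (3, 5), (3, 10), (3, 13), (3, 18), (3, 21), (3, 26), (3, 29)]
Holes: [(0, 2), (0, 5), (0, 10), (0, 13), (0, 18), (0, 21), (0, 26), (0, 29), (3, 2), (3, 5), (3, 10), (3, 13), (3, 18), (3, 21), (3, 26), (3, 29)]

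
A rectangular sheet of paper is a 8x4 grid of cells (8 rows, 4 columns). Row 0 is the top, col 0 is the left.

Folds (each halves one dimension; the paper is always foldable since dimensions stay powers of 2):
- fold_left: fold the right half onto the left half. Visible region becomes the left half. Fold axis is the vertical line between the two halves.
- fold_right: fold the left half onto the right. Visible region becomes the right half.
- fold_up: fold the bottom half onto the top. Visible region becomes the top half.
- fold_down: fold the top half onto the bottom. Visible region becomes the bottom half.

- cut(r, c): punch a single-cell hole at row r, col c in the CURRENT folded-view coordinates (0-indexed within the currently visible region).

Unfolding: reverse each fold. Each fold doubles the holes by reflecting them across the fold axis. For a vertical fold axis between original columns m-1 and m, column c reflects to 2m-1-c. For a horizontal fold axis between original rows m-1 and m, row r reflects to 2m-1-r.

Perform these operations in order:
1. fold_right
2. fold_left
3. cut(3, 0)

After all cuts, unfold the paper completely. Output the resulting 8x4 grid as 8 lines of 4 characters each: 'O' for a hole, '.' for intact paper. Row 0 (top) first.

Answer: ....
....
....
OOOO
....
....
....
....

Derivation:
Op 1 fold_right: fold axis v@2; visible region now rows[0,8) x cols[2,4) = 8x2
Op 2 fold_left: fold axis v@3; visible region now rows[0,8) x cols[2,3) = 8x1
Op 3 cut(3, 0): punch at orig (3,2); cuts so far [(3, 2)]; region rows[0,8) x cols[2,3) = 8x1
Unfold 1 (reflect across v@3): 2 holes -> [(3, 2), (3, 3)]
Unfold 2 (reflect across v@2): 4 holes -> [(3, 0), (3, 1), (3, 2), (3, 3)]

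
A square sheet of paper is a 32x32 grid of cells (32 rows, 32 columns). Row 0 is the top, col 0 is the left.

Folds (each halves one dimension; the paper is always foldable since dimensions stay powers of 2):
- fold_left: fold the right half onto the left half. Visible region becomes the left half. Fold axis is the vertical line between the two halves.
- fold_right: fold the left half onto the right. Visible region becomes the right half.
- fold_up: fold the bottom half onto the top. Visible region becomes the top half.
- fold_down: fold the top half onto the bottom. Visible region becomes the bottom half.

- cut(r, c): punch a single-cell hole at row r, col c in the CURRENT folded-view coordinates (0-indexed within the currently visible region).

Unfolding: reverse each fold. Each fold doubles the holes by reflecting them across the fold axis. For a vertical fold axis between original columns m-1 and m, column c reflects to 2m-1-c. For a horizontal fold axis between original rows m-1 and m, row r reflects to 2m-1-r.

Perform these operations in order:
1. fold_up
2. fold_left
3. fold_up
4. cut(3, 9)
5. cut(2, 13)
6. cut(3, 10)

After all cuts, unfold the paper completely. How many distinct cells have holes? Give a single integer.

Answer: 24

Derivation:
Op 1 fold_up: fold axis h@16; visible region now rows[0,16) x cols[0,32) = 16x32
Op 2 fold_left: fold axis v@16; visible region now rows[0,16) x cols[0,16) = 16x16
Op 3 fold_up: fold axis h@8; visible region now rows[0,8) x cols[0,16) = 8x16
Op 4 cut(3, 9): punch at orig (3,9); cuts so far [(3, 9)]; region rows[0,8) x cols[0,16) = 8x16
Op 5 cut(2, 13): punch at orig (2,13); cuts so far [(2, 13), (3, 9)]; region rows[0,8) x cols[0,16) = 8x16
Op 6 cut(3, 10): punch at orig (3,10); cuts so far [(2, 13), (3, 9), (3, 10)]; region rows[0,8) x cols[0,16) = 8x16
Unfold 1 (reflect across h@8): 6 holes -> [(2, 13), (3, 9), (3, 10), (12, 9), (12, 10), (13, 13)]
Unfold 2 (reflect across v@16): 12 holes -> [(2, 13), (2, 18), (3, 9), (3, 10), (3, 21), (3, 22), (12, 9), (12, 10), (12, 21), (12, 22), (13, 13), (13, 18)]
Unfold 3 (reflect across h@16): 24 holes -> [(2, 13), (2, 18), (3, 9), (3, 10), (3, 21), (3, 22), (12, 9), (12, 10), (12, 21), (12, 22), (13, 13), (13, 18), (18, 13), (18, 18), (19, 9), (19, 10), (19, 21), (19, 22), (28, 9), (28, 10), (28, 21), (28, 22), (29, 13), (29, 18)]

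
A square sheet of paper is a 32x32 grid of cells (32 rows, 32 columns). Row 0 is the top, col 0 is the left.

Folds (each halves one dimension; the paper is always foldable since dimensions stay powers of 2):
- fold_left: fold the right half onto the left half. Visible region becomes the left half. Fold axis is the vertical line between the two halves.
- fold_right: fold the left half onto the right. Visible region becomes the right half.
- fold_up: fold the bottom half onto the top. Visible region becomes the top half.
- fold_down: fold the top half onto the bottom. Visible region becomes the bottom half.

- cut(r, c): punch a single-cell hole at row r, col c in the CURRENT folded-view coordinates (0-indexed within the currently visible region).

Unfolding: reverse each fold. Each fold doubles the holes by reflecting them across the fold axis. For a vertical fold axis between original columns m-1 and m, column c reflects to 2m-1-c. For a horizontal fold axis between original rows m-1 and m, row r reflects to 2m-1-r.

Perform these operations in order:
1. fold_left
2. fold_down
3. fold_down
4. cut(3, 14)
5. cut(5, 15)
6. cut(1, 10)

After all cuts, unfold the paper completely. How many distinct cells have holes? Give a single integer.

Answer: 24

Derivation:
Op 1 fold_left: fold axis v@16; visible region now rows[0,32) x cols[0,16) = 32x16
Op 2 fold_down: fold axis h@16; visible region now rows[16,32) x cols[0,16) = 16x16
Op 3 fold_down: fold axis h@24; visible region now rows[24,32) x cols[0,16) = 8x16
Op 4 cut(3, 14): punch at orig (27,14); cuts so far [(27, 14)]; region rows[24,32) x cols[0,16) = 8x16
Op 5 cut(5, 15): punch at orig (29,15); cuts so far [(27, 14), (29, 15)]; region rows[24,32) x cols[0,16) = 8x16
Op 6 cut(1, 10): punch at orig (25,10); cuts so far [(25, 10), (27, 14), (29, 15)]; region rows[24,32) x cols[0,16) = 8x16
Unfold 1 (reflect across h@24): 6 holes -> [(18, 15), (20, 14), (22, 10), (25, 10), (27, 14), (29, 15)]
Unfold 2 (reflect across h@16): 12 holes -> [(2, 15), (4, 14), (6, 10), (9, 10), (11, 14), (13, 15), (18, 15), (20, 14), (22, 10), (25, 10), (27, 14), (29, 15)]
Unfold 3 (reflect across v@16): 24 holes -> [(2, 15), (2, 16), (4, 14), (4, 17), (6, 10), (6, 21), (9, 10), (9, 21), (11, 14), (11, 17), (13, 15), (13, 16), (18, 15), (18, 16), (20, 14), (20, 17), (22, 10), (22, 21), (25, 10), (25, 21), (27, 14), (27, 17), (29, 15), (29, 16)]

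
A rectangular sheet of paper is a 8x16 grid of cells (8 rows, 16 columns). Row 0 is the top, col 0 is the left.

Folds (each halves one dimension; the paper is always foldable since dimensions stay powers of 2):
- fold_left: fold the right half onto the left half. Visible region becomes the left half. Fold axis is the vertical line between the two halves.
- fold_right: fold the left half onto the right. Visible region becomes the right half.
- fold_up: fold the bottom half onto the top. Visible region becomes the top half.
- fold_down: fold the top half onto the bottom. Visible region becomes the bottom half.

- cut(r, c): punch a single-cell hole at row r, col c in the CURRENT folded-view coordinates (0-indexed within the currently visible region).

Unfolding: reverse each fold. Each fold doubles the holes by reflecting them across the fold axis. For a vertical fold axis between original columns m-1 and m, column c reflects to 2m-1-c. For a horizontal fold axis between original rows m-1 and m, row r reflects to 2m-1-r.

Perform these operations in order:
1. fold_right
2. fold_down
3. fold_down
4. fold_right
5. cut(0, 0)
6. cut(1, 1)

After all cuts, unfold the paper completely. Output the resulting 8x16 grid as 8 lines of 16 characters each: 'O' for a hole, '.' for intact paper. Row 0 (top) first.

Op 1 fold_right: fold axis v@8; visible region now rows[0,8) x cols[8,16) = 8x8
Op 2 fold_down: fold axis h@4; visible region now rows[4,8) x cols[8,16) = 4x8
Op 3 fold_down: fold axis h@6; visible region now rows[6,8) x cols[8,16) = 2x8
Op 4 fold_right: fold axis v@12; visible region now rows[6,8) x cols[12,16) = 2x4
Op 5 cut(0, 0): punch at orig (6,12); cuts so far [(6, 12)]; region rows[6,8) x cols[12,16) = 2x4
Op 6 cut(1, 1): punch at orig (7,13); cuts so far [(6, 12), (7, 13)]; region rows[6,8) x cols[12,16) = 2x4
Unfold 1 (reflect across v@12): 4 holes -> [(6, 11), (6, 12), (7, 10), (7, 13)]
Unfold 2 (reflect across h@6): 8 holes -> [(4, 10), (4, 13), (5, 11), (5, 12), (6, 11), (6, 12), (7, 10), (7, 13)]
Unfold 3 (reflect across h@4): 16 holes -> [(0, 10), (0, 13), (1, 11), (1, 12), (2, 11), (2, 12), (3, 10), (3, 13), (4, 10), (4, 13), (5, 11), (5, 12), (6, 11), (6, 12), (7, 10), (7, 13)]
Unfold 4 (reflect across v@8): 32 holes -> [(0, 2), (0, 5), (0, 10), (0, 13), (1, 3), (1, 4), (1, 11), (1, 12), (2, 3), (2, 4), (2, 11), (2, 12), (3, 2), (3, 5), (3, 10), (3, 13), (4, 2), (4, 5), (4, 10), (4, 13), (5, 3), (5, 4), (5, 11), (5, 12), (6, 3), (6, 4), (6, 11), (6, 12), (7, 2), (7, 5), (7, 10), (7, 13)]

Answer: ..O..O....O..O..
...OO......OO...
...OO......OO...
..O..O....O..O..
..O..O....O..O..
...OO......OO...
...OO......OO...
..O..O....O..O..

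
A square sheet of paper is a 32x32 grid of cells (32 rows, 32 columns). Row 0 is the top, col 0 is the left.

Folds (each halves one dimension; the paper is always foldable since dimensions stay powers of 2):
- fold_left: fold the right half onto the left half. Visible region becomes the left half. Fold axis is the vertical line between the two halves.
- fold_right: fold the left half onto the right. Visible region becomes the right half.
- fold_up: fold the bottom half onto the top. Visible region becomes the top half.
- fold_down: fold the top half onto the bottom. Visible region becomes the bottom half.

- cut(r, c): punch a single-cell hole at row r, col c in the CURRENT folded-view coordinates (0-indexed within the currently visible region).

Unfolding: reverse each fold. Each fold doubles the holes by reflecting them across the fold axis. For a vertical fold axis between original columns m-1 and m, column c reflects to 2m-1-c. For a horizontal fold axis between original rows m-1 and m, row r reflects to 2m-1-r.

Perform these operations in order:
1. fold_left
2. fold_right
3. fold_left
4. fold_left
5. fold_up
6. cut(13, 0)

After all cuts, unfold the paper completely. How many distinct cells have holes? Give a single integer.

Answer: 32

Derivation:
Op 1 fold_left: fold axis v@16; visible region now rows[0,32) x cols[0,16) = 32x16
Op 2 fold_right: fold axis v@8; visible region now rows[0,32) x cols[8,16) = 32x8
Op 3 fold_left: fold axis v@12; visible region now rows[0,32) x cols[8,12) = 32x4
Op 4 fold_left: fold axis v@10; visible region now rows[0,32) x cols[8,10) = 32x2
Op 5 fold_up: fold axis h@16; visible region now rows[0,16) x cols[8,10) = 16x2
Op 6 cut(13, 0): punch at orig (13,8); cuts so far [(13, 8)]; region rows[0,16) x cols[8,10) = 16x2
Unfold 1 (reflect across h@16): 2 holes -> [(13, 8), (18, 8)]
Unfold 2 (reflect across v@10): 4 holes -> [(13, 8), (13, 11), (18, 8), (18, 11)]
Unfold 3 (reflect across v@12): 8 holes -> [(13, 8), (13, 11), (13, 12), (13, 15), (18, 8), (18, 11), (18, 12), (18, 15)]
Unfold 4 (reflect across v@8): 16 holes -> [(13, 0), (13, 3), (13, 4), (13, 7), (13, 8), (13, 11), (13, 12), (13, 15), (18, 0), (18, 3), (18, 4), (18, 7), (18, 8), (18, 11), (18, 12), (18, 15)]
Unfold 5 (reflect across v@16): 32 holes -> [(13, 0), (13, 3), (13, 4), (13, 7), (13, 8), (13, 11), (13, 12), (13, 15), (13, 16), (13, 19), (13, 20), (13, 23), (13, 24), (13, 27), (13, 28), (13, 31), (18, 0), (18, 3), (18, 4), (18, 7), (18, 8), (18, 11), (18, 12), (18, 15), (18, 16), (18, 19), (18, 20), (18, 23), (18, 24), (18, 27), (18, 28), (18, 31)]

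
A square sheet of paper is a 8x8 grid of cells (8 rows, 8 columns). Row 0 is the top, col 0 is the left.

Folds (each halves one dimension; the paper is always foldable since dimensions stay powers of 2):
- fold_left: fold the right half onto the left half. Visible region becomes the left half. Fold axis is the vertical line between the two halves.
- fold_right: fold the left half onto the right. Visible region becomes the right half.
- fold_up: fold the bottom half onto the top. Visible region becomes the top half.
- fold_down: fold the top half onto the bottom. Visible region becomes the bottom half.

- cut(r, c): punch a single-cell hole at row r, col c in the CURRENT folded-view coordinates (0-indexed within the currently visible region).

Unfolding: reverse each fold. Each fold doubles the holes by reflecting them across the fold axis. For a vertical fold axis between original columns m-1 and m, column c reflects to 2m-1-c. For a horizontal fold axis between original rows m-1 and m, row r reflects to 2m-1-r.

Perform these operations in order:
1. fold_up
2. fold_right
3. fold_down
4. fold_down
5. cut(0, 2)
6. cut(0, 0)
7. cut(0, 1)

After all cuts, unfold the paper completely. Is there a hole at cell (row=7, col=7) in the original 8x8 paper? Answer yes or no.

Answer: no

Derivation:
Op 1 fold_up: fold axis h@4; visible region now rows[0,4) x cols[0,8) = 4x8
Op 2 fold_right: fold axis v@4; visible region now rows[0,4) x cols[4,8) = 4x4
Op 3 fold_down: fold axis h@2; visible region now rows[2,4) x cols[4,8) = 2x4
Op 4 fold_down: fold axis h@3; visible region now rows[3,4) x cols[4,8) = 1x4
Op 5 cut(0, 2): punch at orig (3,6); cuts so far [(3, 6)]; region rows[3,4) x cols[4,8) = 1x4
Op 6 cut(0, 0): punch at orig (3,4); cuts so far [(3, 4), (3, 6)]; region rows[3,4) x cols[4,8) = 1x4
Op 7 cut(0, 1): punch at orig (3,5); cuts so far [(3, 4), (3, 5), (3, 6)]; region rows[3,4) x cols[4,8) = 1x4
Unfold 1 (reflect across h@3): 6 holes -> [(2, 4), (2, 5), (2, 6), (3, 4), (3, 5), (3, 6)]
Unfold 2 (reflect across h@2): 12 holes -> [(0, 4), (0, 5), (0, 6), (1, 4), (1, 5), (1, 6), (2, 4), (2, 5), (2, 6), (3, 4), (3, 5), (3, 6)]
Unfold 3 (reflect across v@4): 24 holes -> [(0, 1), (0, 2), (0, 3), (0, 4), (0, 5), (0, 6), (1, 1), (1, 2), (1, 3), (1, 4), (1, 5), (1, 6), (2, 1), (2, 2), (2, 3), (2, 4), (2, 5), (2, 6), (3, 1), (3, 2), (3, 3), (3, 4), (3, 5), (3, 6)]
Unfold 4 (reflect across h@4): 48 holes -> [(0, 1), (0, 2), (0, 3), (0, 4), (0, 5), (0, 6), (1, 1), (1, 2), (1, 3), (1, 4), (1, 5), (1, 6), (2, 1), (2, 2), (2, 3), (2, 4), (2, 5), (2, 6), (3, 1), (3, 2), (3, 3), (3, 4), (3, 5), (3, 6), (4, 1), (4, 2), (4, 3), (4, 4), (4, 5), (4, 6), (5, 1), (5, 2), (5, 3), (5, 4), (5, 5), (5, 6), (6, 1), (6, 2), (6, 3), (6, 4), (6, 5), (6, 6), (7, 1), (7, 2), (7, 3), (7, 4), (7, 5), (7, 6)]
Holes: [(0, 1), (0, 2), (0, 3), (0, 4), (0, 5), (0, 6), (1, 1), (1, 2), (1, 3), (1, 4), (1, 5), (1, 6), (2, 1), (2, 2), (2, 3), (2, 4), (2, 5), (2, 6), (3, 1), (3, 2), (3, 3), (3, 4), (3, 5), (3, 6), (4, 1), (4, 2), (4, 3), (4, 4), (4, 5), (4, 6), (5, 1), (5, 2), (5, 3), (5, 4), (5, 5), (5, 6), (6, 1), (6, 2), (6, 3), (6, 4), (6, 5), (6, 6), (7, 1), (7, 2), (7, 3), (7, 4), (7, 5), (7, 6)]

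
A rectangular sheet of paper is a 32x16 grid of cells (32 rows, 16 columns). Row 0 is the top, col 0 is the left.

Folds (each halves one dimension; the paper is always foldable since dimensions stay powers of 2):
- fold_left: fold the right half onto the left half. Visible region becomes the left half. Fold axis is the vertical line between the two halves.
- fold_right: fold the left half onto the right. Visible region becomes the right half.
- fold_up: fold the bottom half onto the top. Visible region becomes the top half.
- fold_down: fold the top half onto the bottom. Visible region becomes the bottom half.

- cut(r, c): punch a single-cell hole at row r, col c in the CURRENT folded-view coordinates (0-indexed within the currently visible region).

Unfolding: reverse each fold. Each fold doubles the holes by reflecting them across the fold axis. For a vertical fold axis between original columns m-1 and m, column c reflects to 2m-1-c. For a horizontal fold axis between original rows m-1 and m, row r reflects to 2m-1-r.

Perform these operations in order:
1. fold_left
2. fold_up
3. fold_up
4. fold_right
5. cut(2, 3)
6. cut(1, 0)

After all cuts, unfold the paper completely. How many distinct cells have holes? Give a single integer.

Answer: 32

Derivation:
Op 1 fold_left: fold axis v@8; visible region now rows[0,32) x cols[0,8) = 32x8
Op 2 fold_up: fold axis h@16; visible region now rows[0,16) x cols[0,8) = 16x8
Op 3 fold_up: fold axis h@8; visible region now rows[0,8) x cols[0,8) = 8x8
Op 4 fold_right: fold axis v@4; visible region now rows[0,8) x cols[4,8) = 8x4
Op 5 cut(2, 3): punch at orig (2,7); cuts so far [(2, 7)]; region rows[0,8) x cols[4,8) = 8x4
Op 6 cut(1, 0): punch at orig (1,4); cuts so far [(1, 4), (2, 7)]; region rows[0,8) x cols[4,8) = 8x4
Unfold 1 (reflect across v@4): 4 holes -> [(1, 3), (1, 4), (2, 0), (2, 7)]
Unfold 2 (reflect across h@8): 8 holes -> [(1, 3), (1, 4), (2, 0), (2, 7), (13, 0), (13, 7), (14, 3), (14, 4)]
Unfold 3 (reflect across h@16): 16 holes -> [(1, 3), (1, 4), (2, 0), (2, 7), (13, 0), (13, 7), (14, 3), (14, 4), (17, 3), (17, 4), (18, 0), (18, 7), (29, 0), (29, 7), (30, 3), (30, 4)]
Unfold 4 (reflect across v@8): 32 holes -> [(1, 3), (1, 4), (1, 11), (1, 12), (2, 0), (2, 7), (2, 8), (2, 15), (13, 0), (13, 7), (13, 8), (13, 15), (14, 3), (14, 4), (14, 11), (14, 12), (17, 3), (17, 4), (17, 11), (17, 12), (18, 0), (18, 7), (18, 8), (18, 15), (29, 0), (29, 7), (29, 8), (29, 15), (30, 3), (30, 4), (30, 11), (30, 12)]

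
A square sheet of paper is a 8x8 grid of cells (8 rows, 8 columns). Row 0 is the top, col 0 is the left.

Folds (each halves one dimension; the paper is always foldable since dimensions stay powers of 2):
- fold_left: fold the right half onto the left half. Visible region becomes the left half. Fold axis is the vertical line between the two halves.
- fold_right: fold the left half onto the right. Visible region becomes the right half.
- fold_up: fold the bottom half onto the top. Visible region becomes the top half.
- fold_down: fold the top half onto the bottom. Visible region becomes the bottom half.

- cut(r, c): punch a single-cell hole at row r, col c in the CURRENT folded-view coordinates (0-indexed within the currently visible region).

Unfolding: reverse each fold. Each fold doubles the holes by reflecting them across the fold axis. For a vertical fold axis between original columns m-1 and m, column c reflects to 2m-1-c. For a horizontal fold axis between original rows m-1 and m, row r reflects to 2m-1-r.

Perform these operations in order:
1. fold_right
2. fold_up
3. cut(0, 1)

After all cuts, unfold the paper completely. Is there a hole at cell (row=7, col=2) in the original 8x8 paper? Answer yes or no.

Op 1 fold_right: fold axis v@4; visible region now rows[0,8) x cols[4,8) = 8x4
Op 2 fold_up: fold axis h@4; visible region now rows[0,4) x cols[4,8) = 4x4
Op 3 cut(0, 1): punch at orig (0,5); cuts so far [(0, 5)]; region rows[0,4) x cols[4,8) = 4x4
Unfold 1 (reflect across h@4): 2 holes -> [(0, 5), (7, 5)]
Unfold 2 (reflect across v@4): 4 holes -> [(0, 2), (0, 5), (7, 2), (7, 5)]
Holes: [(0, 2), (0, 5), (7, 2), (7, 5)]

Answer: yes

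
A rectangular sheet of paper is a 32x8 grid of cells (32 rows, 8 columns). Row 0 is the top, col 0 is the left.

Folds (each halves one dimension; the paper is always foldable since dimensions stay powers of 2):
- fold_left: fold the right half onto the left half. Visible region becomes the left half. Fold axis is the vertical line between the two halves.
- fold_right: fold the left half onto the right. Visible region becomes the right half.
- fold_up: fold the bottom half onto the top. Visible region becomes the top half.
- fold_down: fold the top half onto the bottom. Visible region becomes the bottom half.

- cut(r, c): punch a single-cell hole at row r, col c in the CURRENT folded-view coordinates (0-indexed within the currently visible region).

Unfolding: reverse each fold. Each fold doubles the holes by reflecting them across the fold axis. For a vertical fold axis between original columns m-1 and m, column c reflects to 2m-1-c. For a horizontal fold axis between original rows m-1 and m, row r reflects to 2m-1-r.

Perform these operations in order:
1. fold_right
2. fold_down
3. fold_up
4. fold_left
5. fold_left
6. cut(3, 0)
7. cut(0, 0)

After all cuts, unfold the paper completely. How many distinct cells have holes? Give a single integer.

Answer: 64

Derivation:
Op 1 fold_right: fold axis v@4; visible region now rows[0,32) x cols[4,8) = 32x4
Op 2 fold_down: fold axis h@16; visible region now rows[16,32) x cols[4,8) = 16x4
Op 3 fold_up: fold axis h@24; visible region now rows[16,24) x cols[4,8) = 8x4
Op 4 fold_left: fold axis v@6; visible region now rows[16,24) x cols[4,6) = 8x2
Op 5 fold_left: fold axis v@5; visible region now rows[16,24) x cols[4,5) = 8x1
Op 6 cut(3, 0): punch at orig (19,4); cuts so far [(19, 4)]; region rows[16,24) x cols[4,5) = 8x1
Op 7 cut(0, 0): punch at orig (16,4); cuts so far [(16, 4), (19, 4)]; region rows[16,24) x cols[4,5) = 8x1
Unfold 1 (reflect across v@5): 4 holes -> [(16, 4), (16, 5), (19, 4), (19, 5)]
Unfold 2 (reflect across v@6): 8 holes -> [(16, 4), (16, 5), (16, 6), (16, 7), (19, 4), (19, 5), (19, 6), (19, 7)]
Unfold 3 (reflect across h@24): 16 holes -> [(16, 4), (16, 5), (16, 6), (16, 7), (19, 4), (19, 5), (19, 6), (19, 7), (28, 4), (28, 5), (28, 6), (28, 7), (31, 4), (31, 5), (31, 6), (31, 7)]
Unfold 4 (reflect across h@16): 32 holes -> [(0, 4), (0, 5), (0, 6), (0, 7), (3, 4), (3, 5), (3, 6), (3, 7), (12, 4), (12, 5), (12, 6), (12, 7), (15, 4), (15, 5), (15, 6), (15, 7), (16, 4), (16, 5), (16, 6), (16, 7), (19, 4), (19, 5), (19, 6), (19, 7), (28, 4), (28, 5), (28, 6), (28, 7), (31, 4), (31, 5), (31, 6), (31, 7)]
Unfold 5 (reflect across v@4): 64 holes -> [(0, 0), (0, 1), (0, 2), (0, 3), (0, 4), (0, 5), (0, 6), (0, 7), (3, 0), (3, 1), (3, 2), (3, 3), (3, 4), (3, 5), (3, 6), (3, 7), (12, 0), (12, 1), (12, 2), (12, 3), (12, 4), (12, 5), (12, 6), (12, 7), (15, 0), (15, 1), (15, 2), (15, 3), (15, 4), (15, 5), (15, 6), (15, 7), (16, 0), (16, 1), (16, 2), (16, 3), (16, 4), (16, 5), (16, 6), (16, 7), (19, 0), (19, 1), (19, 2), (19, 3), (19, 4), (19, 5), (19, 6), (19, 7), (28, 0), (28, 1), (28, 2), (28, 3), (28, 4), (28, 5), (28, 6), (28, 7), (31, 0), (31, 1), (31, 2), (31, 3), (31, 4), (31, 5), (31, 6), (31, 7)]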